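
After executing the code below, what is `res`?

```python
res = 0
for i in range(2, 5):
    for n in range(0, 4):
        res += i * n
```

54

i=2,n=0: res = 0+0 = 0
i=2,n=1: res = 0+2 = 2
i=2,n=2: res = 2+4 = 6
i=2,n=3: res = 6+6 = 12
i=3,n=0: res = 12+0 = 12
i=3,n=1: res = 12+3 = 15
i=3,n=2: res = 15+6 = 21
i=3,n=3: res = 21+9 = 30
i=4,n=0: res = 30+0 = 30
i=4,n=1: res = 30+4 = 34
i=4,n=2: res = 34+8 = 42
i=4,n=3: res = 42+12 = 54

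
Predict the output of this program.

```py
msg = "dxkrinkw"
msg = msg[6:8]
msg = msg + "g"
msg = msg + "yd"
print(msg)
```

slice [6:8] → 'kw'
+ 'g' → 'kwg'
+ 'yd' → 'kwgyd'

kwgyd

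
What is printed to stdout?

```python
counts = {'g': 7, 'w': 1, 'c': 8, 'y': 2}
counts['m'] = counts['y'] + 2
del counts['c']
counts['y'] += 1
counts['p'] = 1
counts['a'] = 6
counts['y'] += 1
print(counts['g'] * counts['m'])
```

28

counts['m'] = counts['y']+2 = 4 → {'g': 7, 'w': 1, 'c': 8, 'y': 2, 'm': 4}
del 'c' → {'g': 7, 'w': 1, 'y': 2, 'm': 4}
counts['y'] = 2+1 = 3 → {'g': 7, 'w': 1, 'y': 3, 'm': 4}
counts['p'] = 1 → {'g': 7, 'w': 1, 'y': 3, 'm': 4, 'p': 1}
counts['a'] = 6 → {'g': 7, 'w': 1, 'y': 3, 'm': 4, 'p': 1, 'a': 6}
counts['y'] = 3+1 = 4 → {'g': 7, 'w': 1, 'y': 4, 'm': 4, 'p': 1, 'a': 6}
counts['g']*counts['m'] = 7*4 = 28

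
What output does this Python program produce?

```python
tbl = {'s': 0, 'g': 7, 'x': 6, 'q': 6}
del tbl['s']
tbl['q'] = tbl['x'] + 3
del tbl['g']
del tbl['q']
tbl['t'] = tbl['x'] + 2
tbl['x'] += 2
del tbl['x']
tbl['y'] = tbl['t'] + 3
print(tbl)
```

{'t': 8, 'y': 11}

del 's' → {'g': 7, 'x': 6, 'q': 6}
tbl['q'] = tbl['x']+3 = 9 → {'g': 7, 'x': 6, 'q': 9}
del 'g' → {'x': 6, 'q': 9}
del 'q' → {'x': 6}
tbl['t'] = tbl['x']+2 = 8 → {'x': 6, 't': 8}
tbl['x'] = 6+2 = 8 → {'x': 8, 't': 8}
del 'x' → {'t': 8}
tbl['y'] = tbl['t']+3 = 11 → {'t': 8, 'y': 11}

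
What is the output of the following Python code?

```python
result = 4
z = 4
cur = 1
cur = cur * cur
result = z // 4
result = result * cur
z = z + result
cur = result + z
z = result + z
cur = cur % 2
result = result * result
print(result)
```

1

cur = 1*1 = 1
result = 4//4 = 1
result = 1*1 = 1
z = 4+1 = 5
cur = 1+5 = 6
z = 1+5 = 6
cur = 6%2 = 0
result = 1*1 = 1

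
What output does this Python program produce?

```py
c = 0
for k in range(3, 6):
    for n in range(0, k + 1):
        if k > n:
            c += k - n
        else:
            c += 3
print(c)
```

k=3,n=0: 3>0, c = 0+3 = 3
k=3,n=1: 3>1, c = 3+2 = 5
k=3,n=2: 3>2, c = 5+1 = 6
k=3,n=3: not 3>3, c = 6+3 = 9
k=4,n=0: 4>0, c = 9+4 = 13
k=4,n=1: 4>1, c = 13+3 = 16
k=4,n=2: 4>2, c = 16+2 = 18
k=4,n=3: 4>3, c = 18+1 = 19
k=4,n=4: not 4>4, c = 19+3 = 22
k=5,n=0: 5>0, c = 22+5 = 27
k=5,n=1: 5>1, c = 27+4 = 31
k=5,n=2: 5>2, c = 31+3 = 34
k=5,n=3: 5>3, c = 34+2 = 36
k=5,n=4: 5>4, c = 36+1 = 37
k=5,n=5: not 5>5, c = 37+3 = 40

40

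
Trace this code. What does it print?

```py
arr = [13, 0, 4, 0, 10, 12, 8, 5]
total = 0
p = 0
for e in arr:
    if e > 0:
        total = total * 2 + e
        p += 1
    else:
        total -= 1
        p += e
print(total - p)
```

575

e=13: >0, total = 0*2+13 = 13; p=1
e=0: not >0, total = 13-1 = 12; p=1
e=4: >0, total = 12*2+4 = 28; p=2
e=0: not >0, total = 28-1 = 27; p=2
e=10: >0, total = 27*2+10 = 64; p=3
e=12: >0, total = 64*2+12 = 140; p=4
e=8: >0, total = 140*2+8 = 288; p=5
e=5: >0, total = 288*2+5 = 581; p=6
total-p = 581-6 = 575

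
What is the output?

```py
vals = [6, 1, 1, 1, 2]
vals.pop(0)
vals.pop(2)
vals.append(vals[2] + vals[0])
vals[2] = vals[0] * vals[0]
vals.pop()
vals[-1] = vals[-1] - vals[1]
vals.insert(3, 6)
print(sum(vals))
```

pop(0) removes 6 → [1, 1, 1, 2]
pop(2) removes 1 → [1, 1, 2]
append vals[2]+vals[0] = 2+1 = 3 → [1, 1, 2, 3]
vals[2] = vals[0]*vals[0] = 1*1 = 1 → [1, 1, 1, 3]
pop() removes 3 → [1, 1, 1]
vals[-1] = vals[-1]-vals[1] = 1-1 = 0 → [1, 1, 0]
insert 6 at 3 → [1, 1, 0, 6]
sum = 8

8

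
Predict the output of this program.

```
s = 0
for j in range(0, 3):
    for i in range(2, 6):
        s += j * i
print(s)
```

j=0,i=2: s = 0+0 = 0
j=0,i=3: s = 0+0 = 0
j=0,i=4: s = 0+0 = 0
j=0,i=5: s = 0+0 = 0
j=1,i=2: s = 0+2 = 2
j=1,i=3: s = 2+3 = 5
j=1,i=4: s = 5+4 = 9
j=1,i=5: s = 9+5 = 14
j=2,i=2: s = 14+4 = 18
j=2,i=3: s = 18+6 = 24
j=2,i=4: s = 24+8 = 32
j=2,i=5: s = 32+10 = 42

42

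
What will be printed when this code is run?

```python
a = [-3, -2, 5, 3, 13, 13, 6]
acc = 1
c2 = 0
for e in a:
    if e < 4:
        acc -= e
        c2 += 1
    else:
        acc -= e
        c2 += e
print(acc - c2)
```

e=-3: <4, acc = 1-(-3) = 4; c2=1
e=-2: <4, acc = 4-(-2) = 6; c2=2
e=5: not <4, acc = 6-5 = 1; c2=7
e=3: <4, acc = 1-3 = -2; c2=8
e=13: not <4, acc = (-2)-13 = -15; c2=21
e=13: not <4, acc = (-15)-13 = -28; c2=34
e=6: not <4, acc = (-28)-6 = -34; c2=40
acc-c2 = (-34)-40 = -74

-74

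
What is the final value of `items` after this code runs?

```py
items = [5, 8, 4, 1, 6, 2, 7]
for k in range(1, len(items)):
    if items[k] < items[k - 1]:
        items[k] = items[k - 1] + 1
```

[5, 8, 9, 10, 11, 12, 13]

k=1: 8>=5, unchanged → [5, 8, 4, 1, 6, 2, 7]
k=2: 4<8, items[2] = 8+1 = 9 → [5, 8, 9, 1, 6, 2, 7]
k=3: 1<9, items[3] = 9+1 = 10 → [5, 8, 9, 10, 6, 2, 7]
k=4: 6<10, items[4] = 10+1 = 11 → [5, 8, 9, 10, 11, 2, 7]
k=5: 2<11, items[5] = 11+1 = 12 → [5, 8, 9, 10, 11, 12, 7]
k=6: 7<12, items[6] = 12+1 = 13 → [5, 8, 9, 10, 11, 12, 13]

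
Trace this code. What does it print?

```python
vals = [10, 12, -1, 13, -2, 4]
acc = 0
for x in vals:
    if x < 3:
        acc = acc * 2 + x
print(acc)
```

x=10: not <3
x=12: not <3
x=-1: <3, acc = 0*2+(-1) = -1
x=13: not <3
x=-2: <3, acc = (-1)*2+(-2) = -4
x=4: not <3

-4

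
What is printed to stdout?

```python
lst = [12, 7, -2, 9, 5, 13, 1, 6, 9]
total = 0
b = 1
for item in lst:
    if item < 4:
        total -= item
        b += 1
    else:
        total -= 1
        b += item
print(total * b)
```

item=12: not <4, total = 0-1 = -1; b=13
item=7: not <4, total = (-1)-1 = -2; b=20
item=-2: <4, total = (-2)-(-2) = 0; b=21
item=9: not <4, total = 0-1 = -1; b=30
item=5: not <4, total = (-1)-1 = -2; b=35
item=13: not <4, total = (-2)-1 = -3; b=48
item=1: <4, total = (-3)-1 = -4; b=49
item=6: not <4, total = (-4)-1 = -5; b=55
item=9: not <4, total = (-5)-1 = -6; b=64
total*b = (-6)*64 = -384

-384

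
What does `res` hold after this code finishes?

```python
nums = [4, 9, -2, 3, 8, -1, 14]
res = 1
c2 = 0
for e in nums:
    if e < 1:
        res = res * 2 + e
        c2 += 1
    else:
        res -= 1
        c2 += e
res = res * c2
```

e=4: not <1, res = 1-1 = 0; c2=4
e=9: not <1, res = 0-1 = -1; c2=13
e=-2: <1, res = (-1)*2+(-2) = -4; c2=14
e=3: not <1, res = (-4)-1 = -5; c2=17
e=8: not <1, res = (-5)-1 = -6; c2=25
e=-1: <1, res = (-6)*2+(-1) = -13; c2=26
e=14: not <1, res = (-13)-1 = -14; c2=40
res*c2 = (-14)*40 = -560

-560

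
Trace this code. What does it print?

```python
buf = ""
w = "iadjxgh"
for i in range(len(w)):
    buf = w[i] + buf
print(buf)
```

hgxjdai

i=0: prepend 'i' → 'i'
i=1: prepend 'a' → 'ai'
i=2: prepend 'd' → 'dai'
i=3: prepend 'j' → 'jdai'
i=4: prepend 'x' → 'xjdai'
i=5: prepend 'g' → 'gxjdai'
i=6: prepend 'h' → 'hgxjdai'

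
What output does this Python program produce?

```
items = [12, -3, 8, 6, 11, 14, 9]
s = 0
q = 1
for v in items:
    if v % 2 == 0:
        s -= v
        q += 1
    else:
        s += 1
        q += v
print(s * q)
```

v=12: even, s = 0-12 = -12; q=2
v=-3: not even, s = (-12)+1 = -11; q=-1
v=8: even, s = (-11)-8 = -19; q=0
v=6: even, s = (-19)-6 = -25; q=1
v=11: not even, s = (-25)+1 = -24; q=12
v=14: even, s = (-24)-14 = -38; q=13
v=9: not even, s = (-38)+1 = -37; q=22
s*q = (-37)*22 = -814

-814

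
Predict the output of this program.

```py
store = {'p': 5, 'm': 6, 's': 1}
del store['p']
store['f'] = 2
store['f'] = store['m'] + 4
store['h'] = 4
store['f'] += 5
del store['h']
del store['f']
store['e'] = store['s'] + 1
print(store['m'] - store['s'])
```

del 'p' → {'m': 6, 's': 1}
store['f'] = 2 → {'m': 6, 's': 1, 'f': 2}
store['f'] = store['m']+4 = 10 → {'m': 6, 's': 1, 'f': 10}
store['h'] = 4 → {'m': 6, 's': 1, 'f': 10, 'h': 4}
store['f'] = 10+5 = 15 → {'m': 6, 's': 1, 'f': 15, 'h': 4}
del 'h' → {'m': 6, 's': 1, 'f': 15}
del 'f' → {'m': 6, 's': 1}
store['e'] = store['s']+1 = 2 → {'m': 6, 's': 1, 'e': 2}
store['m']-store['s'] = 6-1 = 5

5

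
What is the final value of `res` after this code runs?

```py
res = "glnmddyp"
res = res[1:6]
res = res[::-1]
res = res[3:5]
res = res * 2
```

'nlnl'

slice [1:6] → 'lnmdd'
reverse → 'ddmnl'
slice [3:5] → 'nl'
repeat ×2 → 'nlnl'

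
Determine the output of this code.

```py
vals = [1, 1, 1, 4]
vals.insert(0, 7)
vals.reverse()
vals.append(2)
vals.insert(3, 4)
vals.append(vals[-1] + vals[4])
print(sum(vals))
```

23

insert 7 at 0 → [7, 1, 1, 1, 4]
reverse → [4, 1, 1, 1, 7]
append 2 → [4, 1, 1, 1, 7, 2]
insert 4 at 3 → [4, 1, 1, 4, 1, 7, 2]
append vals[-1]+vals[4] = 2+1 = 3 → [4, 1, 1, 4, 1, 7, 2, 3]
sum = 23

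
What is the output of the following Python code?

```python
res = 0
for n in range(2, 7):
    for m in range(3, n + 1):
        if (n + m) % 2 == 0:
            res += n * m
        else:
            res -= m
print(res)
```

110

n=3,m=3: even sum, res = 0+9 = 9
n=4,m=3: odd sum, res = 9-3 = 6
n=4,m=4: even sum, res = 6+16 = 22
n=5,m=3: even sum, res = 22+15 = 37
n=5,m=4: odd sum, res = 37-4 = 33
n=5,m=5: even sum, res = 33+25 = 58
n=6,m=3: odd sum, res = 58-3 = 55
n=6,m=4: even sum, res = 55+24 = 79
n=6,m=5: odd sum, res = 79-5 = 74
n=6,m=6: even sum, res = 74+36 = 110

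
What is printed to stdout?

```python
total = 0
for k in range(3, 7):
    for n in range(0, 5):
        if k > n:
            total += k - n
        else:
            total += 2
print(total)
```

k=3,n=0: 3>0, total = 0+3 = 3
k=3,n=1: 3>1, total = 3+2 = 5
k=3,n=2: 3>2, total = 5+1 = 6
k=3,n=3: not 3>3, total = 6+2 = 8
k=3,n=4: not 3>4, total = 8+2 = 10
k=4,n=0: 4>0, total = 10+4 = 14
k=4,n=1: 4>1, total = 14+3 = 17
k=4,n=2: 4>2, total = 17+2 = 19
k=4,n=3: 4>3, total = 19+1 = 20
k=4,n=4: not 4>4, total = 20+2 = 22
k=5,n=0: 5>0, total = 22+5 = 27
k=5,n=1: 5>1, total = 27+4 = 31
k=5,n=2: 5>2, total = 31+3 = 34
k=5,n=3: 5>3, total = 34+2 = 36
k=5,n=4: 5>4, total = 36+1 = 37
k=6,n=0: 6>0, total = 37+6 = 43
k=6,n=1: 6>1, total = 43+5 = 48
k=6,n=2: 6>2, total = 48+4 = 52
k=6,n=3: 6>3, total = 52+3 = 55
k=6,n=4: 6>4, total = 55+2 = 57

57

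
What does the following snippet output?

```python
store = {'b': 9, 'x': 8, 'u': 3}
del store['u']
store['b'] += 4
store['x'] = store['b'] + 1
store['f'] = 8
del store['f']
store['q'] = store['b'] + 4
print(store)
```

del 'u' → {'b': 9, 'x': 8}
store['b'] = 9+4 = 13 → {'b': 13, 'x': 8}
store['x'] = store['b']+1 = 14 → {'b': 13, 'x': 14}
store['f'] = 8 → {'b': 13, 'x': 14, 'f': 8}
del 'f' → {'b': 13, 'x': 14}
store['q'] = store['b']+4 = 17 → {'b': 13, 'x': 14, 'q': 17}

{'b': 13, 'x': 14, 'q': 17}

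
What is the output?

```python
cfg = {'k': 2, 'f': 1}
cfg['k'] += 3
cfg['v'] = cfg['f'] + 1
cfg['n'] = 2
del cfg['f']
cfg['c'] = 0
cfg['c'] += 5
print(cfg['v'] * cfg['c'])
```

10

cfg['k'] = 2+3 = 5 → {'k': 5, 'f': 1}
cfg['v'] = cfg['f']+1 = 2 → {'k': 5, 'f': 1, 'v': 2}
cfg['n'] = 2 → {'k': 5, 'f': 1, 'v': 2, 'n': 2}
del 'f' → {'k': 5, 'v': 2, 'n': 2}
cfg['c'] = 0 → {'k': 5, 'v': 2, 'n': 2, 'c': 0}
cfg['c'] = 0+5 = 5 → {'k': 5, 'v': 2, 'n': 2, 'c': 5}
cfg['v']*cfg['c'] = 2*5 = 10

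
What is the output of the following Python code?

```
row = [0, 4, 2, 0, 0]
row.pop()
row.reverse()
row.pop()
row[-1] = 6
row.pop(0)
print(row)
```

pop() removes 0 → [0, 4, 2, 0]
reverse → [0, 2, 4, 0]
pop() removes 0 → [0, 2, 4]
row[-1] = 6 → [0, 2, 6]
pop(0) removes 0 → [2, 6]

[2, 6]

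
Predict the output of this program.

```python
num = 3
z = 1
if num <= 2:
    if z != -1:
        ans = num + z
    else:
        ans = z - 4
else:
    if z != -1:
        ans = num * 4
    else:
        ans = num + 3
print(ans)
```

12

num=3, z=1
num <= 2 is False; z != -1 is True
→ ans = num * 4 = 12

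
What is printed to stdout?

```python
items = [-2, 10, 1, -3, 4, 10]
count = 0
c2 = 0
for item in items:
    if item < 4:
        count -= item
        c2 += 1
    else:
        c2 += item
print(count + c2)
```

31

item=-2: <4, count = 0-(-2) = 2; c2=1
item=10: not <4; c2=11
item=1: <4, count = 2-1 = 1; c2=12
item=-3: <4, count = 1-(-3) = 4; c2=13
item=4: not <4; c2=17
item=10: not <4; c2=27
count+c2 = 4+27 = 31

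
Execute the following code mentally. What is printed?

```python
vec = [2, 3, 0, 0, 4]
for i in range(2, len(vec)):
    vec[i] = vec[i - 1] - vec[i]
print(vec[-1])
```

i=2: vec[2] = 3-0 = 3 → [2, 3, 3, 0, 4]
i=3: vec[3] = 3-0 = 3 → [2, 3, 3, 3, 4]
i=4: vec[4] = 3-4 = -1 → [2, 3, 3, 3, -1]

-1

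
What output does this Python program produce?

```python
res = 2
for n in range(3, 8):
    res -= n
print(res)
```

-23

n=3: res = 2-3 = -1
n=4: res = (-1)-4 = -5
n=5: res = (-5)-5 = -10
n=6: res = (-10)-6 = -16
n=7: res = (-16)-7 = -23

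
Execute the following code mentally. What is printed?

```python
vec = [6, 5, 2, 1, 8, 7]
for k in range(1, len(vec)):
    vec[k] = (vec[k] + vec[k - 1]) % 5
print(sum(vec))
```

k=1: vec[1] = (5+6)%5 = 1 → [6, 1, 2, 1, 8, 7]
k=2: vec[2] = (2+1)%5 = 3 → [6, 1, 3, 1, 8, 7]
k=3: vec[3] = (1+3)%5 = 4 → [6, 1, 3, 4, 8, 7]
k=4: vec[4] = (8+4)%5 = 2 → [6, 1, 3, 4, 2, 7]
k=5: vec[5] = (7+2)%5 = 4 → [6, 1, 3, 4, 2, 4]
sum = 20

20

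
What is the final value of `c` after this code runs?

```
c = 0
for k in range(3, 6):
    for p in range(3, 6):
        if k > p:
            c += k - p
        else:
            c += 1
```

k=3,p=3: not 3>3, c = 0+1 = 1
k=3,p=4: not 3>4, c = 1+1 = 2
k=3,p=5: not 3>5, c = 2+1 = 3
k=4,p=3: 4>3, c = 3+1 = 4
k=4,p=4: not 4>4, c = 4+1 = 5
k=4,p=5: not 4>5, c = 5+1 = 6
k=5,p=3: 5>3, c = 6+2 = 8
k=5,p=4: 5>4, c = 8+1 = 9
k=5,p=5: not 5>5, c = 9+1 = 10

10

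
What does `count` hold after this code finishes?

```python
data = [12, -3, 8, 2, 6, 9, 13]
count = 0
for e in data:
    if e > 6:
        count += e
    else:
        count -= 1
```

39

e=12: >6, count = 0+12 = 12
e=-3: not >6, count = 12-1 = 11
e=8: >6, count = 11+8 = 19
e=2: not >6, count = 19-1 = 18
e=6: not >6, count = 18-1 = 17
e=9: >6, count = 17+9 = 26
e=13: >6, count = 26+13 = 39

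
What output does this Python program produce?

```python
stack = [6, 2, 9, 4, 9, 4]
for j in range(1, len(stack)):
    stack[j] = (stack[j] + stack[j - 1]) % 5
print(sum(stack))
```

j=1: stack[1] = (2+6)%5 = 3 → [6, 3, 9, 4, 9, 4]
j=2: stack[2] = (9+3)%5 = 2 → [6, 3, 2, 4, 9, 4]
j=3: stack[3] = (4+2)%5 = 1 → [6, 3, 2, 1, 9, 4]
j=4: stack[4] = (9+1)%5 = 0 → [6, 3, 2, 1, 0, 4]
j=5: stack[5] = (4+0)%5 = 4 → [6, 3, 2, 1, 0, 4]
sum = 16

16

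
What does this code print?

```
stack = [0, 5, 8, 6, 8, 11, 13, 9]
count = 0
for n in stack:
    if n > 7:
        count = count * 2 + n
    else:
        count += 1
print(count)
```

n=0: not >7, count = 0+1 = 1
n=5: not >7, count = 1+1 = 2
n=8: >7, count = 2*2+8 = 12
n=6: not >7, count = 12+1 = 13
n=8: >7, count = 13*2+8 = 34
n=11: >7, count = 34*2+11 = 79
n=13: >7, count = 79*2+13 = 171
n=9: >7, count = 171*2+9 = 351

351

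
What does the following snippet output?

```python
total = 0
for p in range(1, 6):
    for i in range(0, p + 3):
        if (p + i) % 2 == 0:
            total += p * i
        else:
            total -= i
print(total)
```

p=1,i=0: odd sum, total = 0-0 = 0
p=1,i=1: even sum, total = 0+1 = 1
p=1,i=2: odd sum, total = 1-2 = -1
p=1,i=3: even sum, total = (-1)+3 = 2
p=2,i=0: even sum, total = 2+0 = 2
p=2,i=1: odd sum, total = 2-1 = 1
p=2,i=2: even sum, total = 1+4 = 5
p=2,i=3: odd sum, total = 5-3 = 2
p=2,i=4: even sum, total = 2+8 = 10
p=3,i=0: odd sum, total = 10-0 = 10
p=3,i=1: even sum, total = 10+3 = 13
p=3,i=2: odd sum, total = 13-2 = 11
p=3,i=3: even sum, total = 11+9 = 20
p=3,i=4: odd sum, total = 20-4 = 16
p=3,i=5: even sum, total = 16+15 = 31
p=4,i=0: even sum, total = 31+0 = 31
p=4,i=1: odd sum, total = 31-1 = 30
p=4,i=2: even sum, total = 30+8 = 38
p=4,i=3: odd sum, total = 38-3 = 35
p=4,i=4: even sum, total = 35+16 = 51
p=4,i=5: odd sum, total = 51-5 = 46
p=4,i=6: even sum, total = 46+24 = 70
p=5,i=0: odd sum, total = 70-0 = 70
p=5,i=1: even sum, total = 70+5 = 75
p=5,i=2: odd sum, total = 75-2 = 73
p=5,i=3: even sum, total = 73+15 = 88
p=5,i=4: odd sum, total = 88-4 = 84
p=5,i=5: even sum, total = 84+25 = 109
p=5,i=6: odd sum, total = 109-6 = 103
p=5,i=7: even sum, total = 103+35 = 138

138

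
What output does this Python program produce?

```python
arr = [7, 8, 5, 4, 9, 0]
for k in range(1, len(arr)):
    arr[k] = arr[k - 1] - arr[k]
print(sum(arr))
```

-48

k=1: arr[1] = 7-8 = -1 → [7, -1, 5, 4, 9, 0]
k=2: arr[2] = (-1)-5 = -6 → [7, -1, -6, 4, 9, 0]
k=3: arr[3] = (-6)-4 = -10 → [7, -1, -6, -10, 9, 0]
k=4: arr[4] = (-10)-9 = -19 → [7, -1, -6, -10, -19, 0]
k=5: arr[5] = (-19)-0 = -19 → [7, -1, -6, -10, -19, -19]
sum = -48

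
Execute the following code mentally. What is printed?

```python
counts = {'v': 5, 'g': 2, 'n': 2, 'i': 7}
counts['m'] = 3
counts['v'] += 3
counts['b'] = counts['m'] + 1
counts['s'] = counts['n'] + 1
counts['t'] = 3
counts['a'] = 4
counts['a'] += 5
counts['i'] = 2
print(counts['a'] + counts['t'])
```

12

counts['m'] = 3 → {'v': 5, 'g': 2, 'n': 2, 'i': 7, 'm': 3}
counts['v'] = 5+3 = 8 → {'v': 8, 'g': 2, 'n': 2, 'i': 7, 'm': 3}
counts['b'] = counts['m']+1 = 4 → {'v': 8, 'g': 2, 'n': 2, 'i': 7, 'm': 3, 'b': 4}
counts['s'] = counts['n']+1 = 3 → {'v': 8, 'g': 2, 'n': 2, 'i': 7, 'm': 3, 'b': 4, 's': 3}
counts['t'] = 3 → {'v': 8, 'g': 2, 'n': 2, 'i': 7, 'm': 3, 'b': 4, 's': 3, 't': 3}
counts['a'] = 4 → {'v': 8, 'g': 2, 'n': 2, 'i': 7, 'm': 3, 'b': 4, 's': 3, 't': 3, 'a': 4}
counts['a'] = 4+5 = 9 → {'v': 8, 'g': 2, 'n': 2, 'i': 7, 'm': 3, 'b': 4, 's': 3, 't': 3, 'a': 9}
counts['i'] = 2 → {'v': 8, 'g': 2, 'n': 2, 'i': 2, 'm': 3, 'b': 4, 's': 3, 't': 3, 'a': 9}
counts['a']+counts['t'] = 9+3 = 12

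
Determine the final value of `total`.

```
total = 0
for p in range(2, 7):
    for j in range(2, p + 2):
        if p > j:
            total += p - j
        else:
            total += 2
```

p=2,j=2: not 2>2, total = 0+2 = 2
p=2,j=3: not 2>3, total = 2+2 = 4
p=3,j=2: 3>2, total = 4+1 = 5
p=3,j=3: not 3>3, total = 5+2 = 7
p=3,j=4: not 3>4, total = 7+2 = 9
p=4,j=2: 4>2, total = 9+2 = 11
p=4,j=3: 4>3, total = 11+1 = 12
p=4,j=4: not 4>4, total = 12+2 = 14
p=4,j=5: not 4>5, total = 14+2 = 16
p=5,j=2: 5>2, total = 16+3 = 19
p=5,j=3: 5>3, total = 19+2 = 21
p=5,j=4: 5>4, total = 21+1 = 22
p=5,j=5: not 5>5, total = 22+2 = 24
p=5,j=6: not 5>6, total = 24+2 = 26
p=6,j=2: 6>2, total = 26+4 = 30
p=6,j=3: 6>3, total = 30+3 = 33
p=6,j=4: 6>4, total = 33+2 = 35
p=6,j=5: 6>5, total = 35+1 = 36
p=6,j=6: not 6>6, total = 36+2 = 38
p=6,j=7: not 6>7, total = 38+2 = 40

40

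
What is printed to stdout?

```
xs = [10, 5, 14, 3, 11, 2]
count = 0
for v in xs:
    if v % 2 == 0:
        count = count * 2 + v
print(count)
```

70

v=10: even, count = 0*2+10 = 10
v=5: not even
v=14: even, count = 10*2+14 = 34
v=3: not even
v=11: not even
v=2: even, count = 34*2+2 = 70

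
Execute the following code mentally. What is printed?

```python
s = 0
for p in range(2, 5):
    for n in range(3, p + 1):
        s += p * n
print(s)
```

p=3,n=3: s = 0+9 = 9
p=4,n=3: s = 9+12 = 21
p=4,n=4: s = 21+16 = 37

37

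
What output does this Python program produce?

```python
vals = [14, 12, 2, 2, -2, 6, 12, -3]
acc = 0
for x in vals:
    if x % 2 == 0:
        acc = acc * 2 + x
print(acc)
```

1344

x=14: even, acc = 0*2+14 = 14
x=12: even, acc = 14*2+12 = 40
x=2: even, acc = 40*2+2 = 82
x=2: even, acc = 82*2+2 = 166
x=-2: even, acc = 166*2+(-2) = 330
x=6: even, acc = 330*2+6 = 666
x=12: even, acc = 666*2+12 = 1344
x=-3: not even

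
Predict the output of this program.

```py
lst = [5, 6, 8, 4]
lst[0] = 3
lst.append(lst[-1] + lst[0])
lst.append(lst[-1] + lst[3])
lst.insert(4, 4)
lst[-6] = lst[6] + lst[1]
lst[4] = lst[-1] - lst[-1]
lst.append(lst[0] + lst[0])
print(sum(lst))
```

lst[0] = 3 → [3, 6, 8, 4]
append lst[-1]+lst[0] = 4+3 = 7 → [3, 6, 8, 4, 7]
append lst[-1]+lst[3] = 7+4 = 11 → [3, 6, 8, 4, 7, 11]
insert 4 at 4 → [3, 6, 8, 4, 4, 7, 11]
lst[-6] = lst[6]+lst[1] = 11+6 = 17 → [3, 17, 8, 4, 4, 7, 11]
lst[4] = lst[-1]-lst[-1] = 11-11 = 0 → [3, 17, 8, 4, 0, 7, 11]
append lst[0]+lst[0] = 3+3 = 6 → [3, 17, 8, 4, 0, 7, 11, 6]
sum = 56

56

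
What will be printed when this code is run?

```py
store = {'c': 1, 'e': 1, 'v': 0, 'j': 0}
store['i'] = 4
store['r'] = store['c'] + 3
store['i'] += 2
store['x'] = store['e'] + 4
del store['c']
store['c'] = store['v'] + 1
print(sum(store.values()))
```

17

store['i'] = 4 → {'c': 1, 'e': 1, 'v': 0, 'j': 0, 'i': 4}
store['r'] = store['c']+3 = 4 → {'c': 1, 'e': 1, 'v': 0, 'j': 0, 'i': 4, 'r': 4}
store['i'] = 4+2 = 6 → {'c': 1, 'e': 1, 'v': 0, 'j': 0, 'i': 6, 'r': 4}
store['x'] = store['e']+4 = 5 → {'c': 1, 'e': 1, 'v': 0, 'j': 0, 'i': 6, 'r': 4, 'x': 5}
del 'c' → {'e': 1, 'v': 0, 'j': 0, 'i': 6, 'r': 4, 'x': 5}
store['c'] = store['v']+1 = 1 → {'e': 1, 'v': 0, 'j': 0, 'i': 6, 'r': 4, 'x': 5, 'c': 1}
sum of values = 17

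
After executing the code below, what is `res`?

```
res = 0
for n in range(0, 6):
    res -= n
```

n=0: res = 0-0 = 0
n=1: res = 0-1 = -1
n=2: res = (-1)-2 = -3
n=3: res = (-3)-3 = -6
n=4: res = (-6)-4 = -10
n=5: res = (-10)-5 = -15

-15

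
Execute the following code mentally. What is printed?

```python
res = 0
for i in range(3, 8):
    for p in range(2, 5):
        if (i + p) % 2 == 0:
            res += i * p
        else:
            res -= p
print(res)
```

81

i=3,p=2: odd sum, res = 0-2 = -2
i=3,p=3: even sum, res = (-2)+9 = 7
i=3,p=4: odd sum, res = 7-4 = 3
i=4,p=2: even sum, res = 3+8 = 11
i=4,p=3: odd sum, res = 11-3 = 8
i=4,p=4: even sum, res = 8+16 = 24
i=5,p=2: odd sum, res = 24-2 = 22
i=5,p=3: even sum, res = 22+15 = 37
i=5,p=4: odd sum, res = 37-4 = 33
i=6,p=2: even sum, res = 33+12 = 45
i=6,p=3: odd sum, res = 45-3 = 42
i=6,p=4: even sum, res = 42+24 = 66
i=7,p=2: odd sum, res = 66-2 = 64
i=7,p=3: even sum, res = 64+21 = 85
i=7,p=4: odd sum, res = 85-4 = 81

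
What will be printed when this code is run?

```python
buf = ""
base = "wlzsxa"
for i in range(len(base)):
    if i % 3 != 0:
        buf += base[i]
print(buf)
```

lzxa

i=0: skip
i=1: add 'l' → 'l'
i=2: add 'z' → 'lz'
i=3: skip
i=4: add 'x' → 'lzx'
i=5: add 'a' → 'lzxa'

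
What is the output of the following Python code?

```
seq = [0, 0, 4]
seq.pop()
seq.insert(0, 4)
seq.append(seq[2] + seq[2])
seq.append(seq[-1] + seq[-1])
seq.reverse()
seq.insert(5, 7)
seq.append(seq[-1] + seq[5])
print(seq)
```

pop() removes 4 → [0, 0]
insert 4 at 0 → [4, 0, 0]
append seq[2]+seq[2] = 0+0 = 0 → [4, 0, 0, 0]
append seq[-1]+seq[-1] = 0+0 = 0 → [4, 0, 0, 0, 0]
reverse → [0, 0, 0, 0, 4]
insert 7 at 5 → [0, 0, 0, 0, 4, 7]
append seq[-1]+seq[5] = 7+7 = 14 → [0, 0, 0, 0, 4, 7, 14]

[0, 0, 0, 0, 4, 7, 14]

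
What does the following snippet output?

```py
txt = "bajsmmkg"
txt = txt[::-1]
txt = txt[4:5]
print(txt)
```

s

reverse → 'gkmmsjab'
slice [4:5] → 's'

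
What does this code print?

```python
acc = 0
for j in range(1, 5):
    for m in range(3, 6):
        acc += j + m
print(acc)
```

j=1,m=3: acc = 0+4 = 4
j=1,m=4: acc = 4+5 = 9
j=1,m=5: acc = 9+6 = 15
j=2,m=3: acc = 15+5 = 20
j=2,m=4: acc = 20+6 = 26
j=2,m=5: acc = 26+7 = 33
j=3,m=3: acc = 33+6 = 39
j=3,m=4: acc = 39+7 = 46
j=3,m=5: acc = 46+8 = 54
j=4,m=3: acc = 54+7 = 61
j=4,m=4: acc = 61+8 = 69
j=4,m=5: acc = 69+9 = 78

78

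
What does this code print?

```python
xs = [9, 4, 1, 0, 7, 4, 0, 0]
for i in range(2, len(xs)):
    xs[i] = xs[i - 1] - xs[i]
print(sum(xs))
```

-9

i=2: xs[2] = 4-1 = 3 → [9, 4, 3, 0, 7, 4, 0, 0]
i=3: xs[3] = 3-0 = 3 → [9, 4, 3, 3, 7, 4, 0, 0]
i=4: xs[4] = 3-7 = -4 → [9, 4, 3, 3, -4, 4, 0, 0]
i=5: xs[5] = (-4)-4 = -8 → [9, 4, 3, 3, -4, -8, 0, 0]
i=6: xs[6] = (-8)-0 = -8 → [9, 4, 3, 3, -4, -8, -8, 0]
i=7: xs[7] = (-8)-0 = -8 → [9, 4, 3, 3, -4, -8, -8, -8]
sum = -9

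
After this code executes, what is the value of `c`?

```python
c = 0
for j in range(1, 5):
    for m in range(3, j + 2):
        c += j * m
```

j=2,m=3: c = 0+6 = 6
j=3,m=3: c = 6+9 = 15
j=3,m=4: c = 15+12 = 27
j=4,m=3: c = 27+12 = 39
j=4,m=4: c = 39+16 = 55
j=4,m=5: c = 55+20 = 75

75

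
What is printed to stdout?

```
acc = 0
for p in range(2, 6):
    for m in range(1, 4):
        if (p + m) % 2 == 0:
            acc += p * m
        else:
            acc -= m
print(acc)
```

p=2,m=1: odd sum, acc = 0-1 = -1
p=2,m=2: even sum, acc = (-1)+4 = 3
p=2,m=3: odd sum, acc = 3-3 = 0
p=3,m=1: even sum, acc = 0+3 = 3
p=3,m=2: odd sum, acc = 3-2 = 1
p=3,m=3: even sum, acc = 1+9 = 10
p=4,m=1: odd sum, acc = 10-1 = 9
p=4,m=2: even sum, acc = 9+8 = 17
p=4,m=3: odd sum, acc = 17-3 = 14
p=5,m=1: even sum, acc = 14+5 = 19
p=5,m=2: odd sum, acc = 19-2 = 17
p=5,m=3: even sum, acc = 17+15 = 32

32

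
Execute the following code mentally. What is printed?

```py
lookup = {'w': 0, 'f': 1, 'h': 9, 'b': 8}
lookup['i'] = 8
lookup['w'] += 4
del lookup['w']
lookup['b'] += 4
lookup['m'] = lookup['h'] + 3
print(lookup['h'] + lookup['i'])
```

17

lookup['i'] = 8 → {'w': 0, 'f': 1, 'h': 9, 'b': 8, 'i': 8}
lookup['w'] = 0+4 = 4 → {'w': 4, 'f': 1, 'h': 9, 'b': 8, 'i': 8}
del 'w' → {'f': 1, 'h': 9, 'b': 8, 'i': 8}
lookup['b'] = 8+4 = 12 → {'f': 1, 'h': 9, 'b': 12, 'i': 8}
lookup['m'] = lookup['h']+3 = 12 → {'f': 1, 'h': 9, 'b': 12, 'i': 8, 'm': 12}
lookup['h']+lookup['i'] = 9+8 = 17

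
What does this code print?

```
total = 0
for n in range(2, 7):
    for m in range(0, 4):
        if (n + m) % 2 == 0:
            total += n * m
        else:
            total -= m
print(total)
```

n=2,m=0: even sum, total = 0+0 = 0
n=2,m=1: odd sum, total = 0-1 = -1
n=2,m=2: even sum, total = (-1)+4 = 3
n=2,m=3: odd sum, total = 3-3 = 0
n=3,m=0: odd sum, total = 0-0 = 0
n=3,m=1: even sum, total = 0+3 = 3
n=3,m=2: odd sum, total = 3-2 = 1
n=3,m=3: even sum, total = 1+9 = 10
n=4,m=0: even sum, total = 10+0 = 10
n=4,m=1: odd sum, total = 10-1 = 9
n=4,m=2: even sum, total = 9+8 = 17
n=4,m=3: odd sum, total = 17-3 = 14
n=5,m=0: odd sum, total = 14-0 = 14
n=5,m=1: even sum, total = 14+5 = 19
n=5,m=2: odd sum, total = 19-2 = 17
n=5,m=3: even sum, total = 17+15 = 32
n=6,m=0: even sum, total = 32+0 = 32
n=6,m=1: odd sum, total = 32-1 = 31
n=6,m=2: even sum, total = 31+12 = 43
n=6,m=3: odd sum, total = 43-3 = 40

40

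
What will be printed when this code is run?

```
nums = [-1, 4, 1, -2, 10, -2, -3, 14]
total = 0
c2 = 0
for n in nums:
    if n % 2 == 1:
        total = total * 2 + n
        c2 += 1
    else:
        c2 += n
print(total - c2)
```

-32

n=-1: odd, total = 0*2+(-1) = -1; c2=1
n=4: not odd; c2=5
n=1: odd, total = (-1)*2+1 = -1; c2=6
n=-2: not odd; c2=4
n=10: not odd; c2=14
n=-2: not odd; c2=12
n=-3: odd, total = (-1)*2+(-3) = -5; c2=13
n=14: not odd; c2=27
total-c2 = (-5)-27 = -32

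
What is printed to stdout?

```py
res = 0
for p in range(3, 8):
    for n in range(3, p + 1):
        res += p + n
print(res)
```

p=3,n=3: res = 0+6 = 6
p=4,n=3: res = 6+7 = 13
p=4,n=4: res = 13+8 = 21
p=5,n=3: res = 21+8 = 29
p=5,n=4: res = 29+9 = 38
p=5,n=5: res = 38+10 = 48
p=6,n=3: res = 48+9 = 57
p=6,n=4: res = 57+10 = 67
p=6,n=5: res = 67+11 = 78
p=6,n=6: res = 78+12 = 90
p=7,n=3: res = 90+10 = 100
p=7,n=4: res = 100+11 = 111
p=7,n=5: res = 111+12 = 123
p=7,n=6: res = 123+13 = 136
p=7,n=7: res = 136+14 = 150

150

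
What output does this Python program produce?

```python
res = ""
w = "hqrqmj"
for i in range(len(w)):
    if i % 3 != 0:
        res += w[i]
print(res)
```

i=0: skip
i=1: add 'q' → 'q'
i=2: add 'r' → 'qr'
i=3: skip
i=4: add 'm' → 'qrm'
i=5: add 'j' → 'qrmj'

qrmj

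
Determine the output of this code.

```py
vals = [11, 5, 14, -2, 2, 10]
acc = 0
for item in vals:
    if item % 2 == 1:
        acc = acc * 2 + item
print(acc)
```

item=11: odd, acc = 0*2+11 = 11
item=5: odd, acc = 11*2+5 = 27
item=14: not odd
item=-2: not odd
item=2: not odd
item=10: not odd

27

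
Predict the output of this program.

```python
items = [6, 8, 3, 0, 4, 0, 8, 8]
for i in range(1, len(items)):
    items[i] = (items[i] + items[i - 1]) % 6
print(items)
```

i=1: items[1] = (8+6)%6 = 2 → [6, 2, 3, 0, 4, 0, 8, 8]
i=2: items[2] = (3+2)%6 = 5 → [6, 2, 5, 0, 4, 0, 8, 8]
i=3: items[3] = (0+5)%6 = 5 → [6, 2, 5, 5, 4, 0, 8, 8]
i=4: items[4] = (4+5)%6 = 3 → [6, 2, 5, 5, 3, 0, 8, 8]
i=5: items[5] = (0+3)%6 = 3 → [6, 2, 5, 5, 3, 3, 8, 8]
i=6: items[6] = (8+3)%6 = 5 → [6, 2, 5, 5, 3, 3, 5, 8]
i=7: items[7] = (8+5)%6 = 1 → [6, 2, 5, 5, 3, 3, 5, 1]

[6, 2, 5, 5, 3, 3, 5, 1]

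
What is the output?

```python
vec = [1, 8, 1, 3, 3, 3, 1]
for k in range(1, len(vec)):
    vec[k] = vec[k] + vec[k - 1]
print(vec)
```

k=1: vec[1] = 8+1 = 9 → [1, 9, 1, 3, 3, 3, 1]
k=2: vec[2] = 1+9 = 10 → [1, 9, 10, 3, 3, 3, 1]
k=3: vec[3] = 3+10 = 13 → [1, 9, 10, 13, 3, 3, 1]
k=4: vec[4] = 3+13 = 16 → [1, 9, 10, 13, 16, 3, 1]
k=5: vec[5] = 3+16 = 19 → [1, 9, 10, 13, 16, 19, 1]
k=6: vec[6] = 1+19 = 20 → [1, 9, 10, 13, 16, 19, 20]

[1, 9, 10, 13, 16, 19, 20]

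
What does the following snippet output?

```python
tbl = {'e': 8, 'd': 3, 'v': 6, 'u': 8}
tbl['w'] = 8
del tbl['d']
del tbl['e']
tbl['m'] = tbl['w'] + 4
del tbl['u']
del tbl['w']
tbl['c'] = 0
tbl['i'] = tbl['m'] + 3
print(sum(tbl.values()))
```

tbl['w'] = 8 → {'e': 8, 'd': 3, 'v': 6, 'u': 8, 'w': 8}
del 'd' → {'e': 8, 'v': 6, 'u': 8, 'w': 8}
del 'e' → {'v': 6, 'u': 8, 'w': 8}
tbl['m'] = tbl['w']+4 = 12 → {'v': 6, 'u': 8, 'w': 8, 'm': 12}
del 'u' → {'v': 6, 'w': 8, 'm': 12}
del 'w' → {'v': 6, 'm': 12}
tbl['c'] = 0 → {'v': 6, 'm': 12, 'c': 0}
tbl['i'] = tbl['m']+3 = 15 → {'v': 6, 'm': 12, 'c': 0, 'i': 15}
sum of values = 33

33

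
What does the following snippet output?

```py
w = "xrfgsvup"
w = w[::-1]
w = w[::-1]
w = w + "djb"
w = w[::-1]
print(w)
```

bjdpuvsgfrx

reverse → 'puvsgfrx'
reverse → 'xrfgsvup'
+ 'djb' → 'xrfgsvupdjb'
reverse → 'bjdpuvsgfrx'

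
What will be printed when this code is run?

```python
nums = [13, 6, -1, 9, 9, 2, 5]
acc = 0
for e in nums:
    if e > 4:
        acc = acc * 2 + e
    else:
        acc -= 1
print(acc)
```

e=13: >4, acc = 0*2+13 = 13
e=6: >4, acc = 13*2+6 = 32
e=-1: not >4, acc = 32-1 = 31
e=9: >4, acc = 31*2+9 = 71
e=9: >4, acc = 71*2+9 = 151
e=2: not >4, acc = 151-1 = 150
e=5: >4, acc = 150*2+5 = 305

305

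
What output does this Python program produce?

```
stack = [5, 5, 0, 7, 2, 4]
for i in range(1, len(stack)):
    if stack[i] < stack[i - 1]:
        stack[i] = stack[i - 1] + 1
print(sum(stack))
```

40

i=1: 5>=5, unchanged → [5, 5, 0, 7, 2, 4]
i=2: 0<5, stack[2] = 5+1 = 6 → [5, 5, 6, 7, 2, 4]
i=3: 7>=6, unchanged → [5, 5, 6, 7, 2, 4]
i=4: 2<7, stack[4] = 7+1 = 8 → [5, 5, 6, 7, 8, 4]
i=5: 4<8, stack[5] = 8+1 = 9 → [5, 5, 6, 7, 8, 9]
sum = 40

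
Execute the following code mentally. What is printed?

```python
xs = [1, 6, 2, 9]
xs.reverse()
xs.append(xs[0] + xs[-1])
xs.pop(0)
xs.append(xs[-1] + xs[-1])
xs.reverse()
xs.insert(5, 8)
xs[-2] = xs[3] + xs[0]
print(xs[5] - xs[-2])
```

-18

reverse → [9, 2, 6, 1]
append xs[0]+xs[-1] = 9+1 = 10 → [9, 2, 6, 1, 10]
pop(0) removes 9 → [2, 6, 1, 10]
append xs[-1]+xs[-1] = 10+10 = 20 → [2, 6, 1, 10, 20]
reverse → [20, 10, 1, 6, 2]
insert 8 at 5 → [20, 10, 1, 6, 2, 8]
xs[-2] = xs[3]+xs[0] = 6+20 = 26 → [20, 10, 1, 6, 26, 8]
xs[5]-xs[-2] = 8-26 = -18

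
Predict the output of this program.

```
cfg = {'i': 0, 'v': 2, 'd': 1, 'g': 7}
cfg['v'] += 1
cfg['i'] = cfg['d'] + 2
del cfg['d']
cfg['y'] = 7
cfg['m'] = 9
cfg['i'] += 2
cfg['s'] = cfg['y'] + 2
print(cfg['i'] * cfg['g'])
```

35

cfg['v'] = 2+1 = 3 → {'i': 0, 'v': 3, 'd': 1, 'g': 7}
cfg['i'] = cfg['d']+2 = 3 → {'i': 3, 'v': 3, 'd': 1, 'g': 7}
del 'd' → {'i': 3, 'v': 3, 'g': 7}
cfg['y'] = 7 → {'i': 3, 'v': 3, 'g': 7, 'y': 7}
cfg['m'] = 9 → {'i': 3, 'v': 3, 'g': 7, 'y': 7, 'm': 9}
cfg['i'] = 3+2 = 5 → {'i': 5, 'v': 3, 'g': 7, 'y': 7, 'm': 9}
cfg['s'] = cfg['y']+2 = 9 → {'i': 5, 'v': 3, 'g': 7, 'y': 7, 'm': 9, 's': 9}
cfg['i']*cfg['g'] = 5*7 = 35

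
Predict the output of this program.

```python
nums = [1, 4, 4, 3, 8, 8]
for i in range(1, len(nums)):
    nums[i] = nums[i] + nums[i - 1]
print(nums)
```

i=1: nums[1] = 4+1 = 5 → [1, 5, 4, 3, 8, 8]
i=2: nums[2] = 4+5 = 9 → [1, 5, 9, 3, 8, 8]
i=3: nums[3] = 3+9 = 12 → [1, 5, 9, 12, 8, 8]
i=4: nums[4] = 8+12 = 20 → [1, 5, 9, 12, 20, 8]
i=5: nums[5] = 8+20 = 28 → [1, 5, 9, 12, 20, 28]

[1, 5, 9, 12, 20, 28]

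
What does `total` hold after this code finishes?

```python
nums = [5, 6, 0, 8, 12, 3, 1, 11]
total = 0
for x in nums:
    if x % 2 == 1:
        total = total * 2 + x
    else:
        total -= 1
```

x=5: odd, total = 0*2+5 = 5
x=6: not odd, total = 5-1 = 4
x=0: not odd, total = 4-1 = 3
x=8: not odd, total = 3-1 = 2
x=12: not odd, total = 2-1 = 1
x=3: odd, total = 1*2+3 = 5
x=1: odd, total = 5*2+1 = 11
x=11: odd, total = 11*2+11 = 33

33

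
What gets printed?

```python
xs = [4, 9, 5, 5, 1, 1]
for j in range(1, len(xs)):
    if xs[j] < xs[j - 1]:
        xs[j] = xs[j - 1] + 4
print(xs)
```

[4, 9, 13, 17, 21, 25]

j=1: 9>=4, unchanged → [4, 9, 5, 5, 1, 1]
j=2: 5<9, xs[2] = 9+4 = 13 → [4, 9, 13, 5, 1, 1]
j=3: 5<13, xs[3] = 13+4 = 17 → [4, 9, 13, 17, 1, 1]
j=4: 1<17, xs[4] = 17+4 = 21 → [4, 9, 13, 17, 21, 1]
j=5: 1<21, xs[5] = 21+4 = 25 → [4, 9, 13, 17, 21, 25]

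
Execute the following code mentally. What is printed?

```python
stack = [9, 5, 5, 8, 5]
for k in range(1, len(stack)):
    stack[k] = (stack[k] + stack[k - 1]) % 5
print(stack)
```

[9, 4, 4, 2, 2]

k=1: stack[1] = (5+9)%5 = 4 → [9, 4, 5, 8, 5]
k=2: stack[2] = (5+4)%5 = 4 → [9, 4, 4, 8, 5]
k=3: stack[3] = (8+4)%5 = 2 → [9, 4, 4, 2, 5]
k=4: stack[4] = (5+2)%5 = 2 → [9, 4, 4, 2, 2]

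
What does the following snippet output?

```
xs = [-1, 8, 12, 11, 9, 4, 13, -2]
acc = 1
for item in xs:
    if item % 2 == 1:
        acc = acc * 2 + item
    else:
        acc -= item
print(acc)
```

item=-1: odd, acc = 1*2+(-1) = 1
item=8: not odd, acc = 1-8 = -7
item=12: not odd, acc = (-7)-12 = -19
item=11: odd, acc = (-19)*2+11 = -27
item=9: odd, acc = (-27)*2+9 = -45
item=4: not odd, acc = (-45)-4 = -49
item=13: odd, acc = (-49)*2+13 = -85
item=-2: not odd, acc = (-85)-(-2) = -83

-83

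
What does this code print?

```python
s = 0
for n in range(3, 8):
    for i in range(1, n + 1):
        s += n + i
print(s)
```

215

n=3,i=1: s = 0+4 = 4
n=3,i=2: s = 4+5 = 9
n=3,i=3: s = 9+6 = 15
n=4,i=1: s = 15+5 = 20
n=4,i=2: s = 20+6 = 26
n=4,i=3: s = 26+7 = 33
n=4,i=4: s = 33+8 = 41
n=5,i=1: s = 41+6 = 47
n=5,i=2: s = 47+7 = 54
n=5,i=3: s = 54+8 = 62
n=5,i=4: s = 62+9 = 71
n=5,i=5: s = 71+10 = 81
n=6,i=1: s = 81+7 = 88
n=6,i=2: s = 88+8 = 96
n=6,i=3: s = 96+9 = 105
n=6,i=4: s = 105+10 = 115
n=6,i=5: s = 115+11 = 126
n=6,i=6: s = 126+12 = 138
n=7,i=1: s = 138+8 = 146
n=7,i=2: s = 146+9 = 155
n=7,i=3: s = 155+10 = 165
n=7,i=4: s = 165+11 = 176
n=7,i=5: s = 176+12 = 188
n=7,i=6: s = 188+13 = 201
n=7,i=7: s = 201+14 = 215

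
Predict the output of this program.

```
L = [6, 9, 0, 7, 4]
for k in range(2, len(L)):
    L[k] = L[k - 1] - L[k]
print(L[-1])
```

-2

k=2: L[2] = 9-0 = 9 → [6, 9, 9, 7, 4]
k=3: L[3] = 9-7 = 2 → [6, 9, 9, 2, 4]
k=4: L[4] = 2-4 = -2 → [6, 9, 9, 2, -2]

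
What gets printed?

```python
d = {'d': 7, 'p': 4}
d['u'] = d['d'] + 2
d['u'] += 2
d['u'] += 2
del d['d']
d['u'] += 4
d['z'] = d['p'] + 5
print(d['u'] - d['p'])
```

13

d['u'] = d['d']+2 = 9 → {'d': 7, 'p': 4, 'u': 9}
d['u'] = 9+2 = 11 → {'d': 7, 'p': 4, 'u': 11}
d['u'] = 11+2 = 13 → {'d': 7, 'p': 4, 'u': 13}
del 'd' → {'p': 4, 'u': 13}
d['u'] = 13+4 = 17 → {'p': 4, 'u': 17}
d['z'] = d['p']+5 = 9 → {'p': 4, 'u': 17, 'z': 9}
d['u']-d['p'] = 17-4 = 13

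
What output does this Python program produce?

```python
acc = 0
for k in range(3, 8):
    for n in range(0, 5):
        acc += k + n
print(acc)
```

175

k=3,n=0: acc = 0+3 = 3
k=3,n=1: acc = 3+4 = 7
k=3,n=2: acc = 7+5 = 12
k=3,n=3: acc = 12+6 = 18
k=3,n=4: acc = 18+7 = 25
k=4,n=0: acc = 25+4 = 29
k=4,n=1: acc = 29+5 = 34
k=4,n=2: acc = 34+6 = 40
k=4,n=3: acc = 40+7 = 47
k=4,n=4: acc = 47+8 = 55
k=5,n=0: acc = 55+5 = 60
k=5,n=1: acc = 60+6 = 66
k=5,n=2: acc = 66+7 = 73
k=5,n=3: acc = 73+8 = 81
k=5,n=4: acc = 81+9 = 90
k=6,n=0: acc = 90+6 = 96
k=6,n=1: acc = 96+7 = 103
k=6,n=2: acc = 103+8 = 111
k=6,n=3: acc = 111+9 = 120
k=6,n=4: acc = 120+10 = 130
k=7,n=0: acc = 130+7 = 137
k=7,n=1: acc = 137+8 = 145
k=7,n=2: acc = 145+9 = 154
k=7,n=3: acc = 154+10 = 164
k=7,n=4: acc = 164+11 = 175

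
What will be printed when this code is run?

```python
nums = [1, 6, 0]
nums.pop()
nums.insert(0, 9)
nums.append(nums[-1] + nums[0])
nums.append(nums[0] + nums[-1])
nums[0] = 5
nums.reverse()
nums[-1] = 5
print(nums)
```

pop() removes 0 → [1, 6]
insert 9 at 0 → [9, 1, 6]
append nums[-1]+nums[0] = 6+9 = 15 → [9, 1, 6, 15]
append nums[0]+nums[-1] = 9+15 = 24 → [9, 1, 6, 15, 24]
nums[0] = 5 → [5, 1, 6, 15, 24]
reverse → [24, 15, 6, 1, 5]
nums[-1] = 5 → [24, 15, 6, 1, 5]

[24, 15, 6, 1, 5]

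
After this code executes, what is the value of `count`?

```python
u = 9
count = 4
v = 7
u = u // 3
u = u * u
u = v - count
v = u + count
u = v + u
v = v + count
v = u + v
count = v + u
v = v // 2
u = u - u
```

31

u = 9//3 = 3
u = 3*3 = 9
u = 7-4 = 3
v = 3+4 = 7
u = 7+3 = 10
v = 7+4 = 11
v = 10+11 = 21
count = 21+10 = 31
v = 21//2 = 10
u = 10-10 = 0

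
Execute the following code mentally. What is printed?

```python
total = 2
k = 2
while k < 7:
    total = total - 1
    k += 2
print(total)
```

k=2: total = 2-1 = 1
k=4: total = 1-1 = 0
k=6: total = 0-1 = -1

-1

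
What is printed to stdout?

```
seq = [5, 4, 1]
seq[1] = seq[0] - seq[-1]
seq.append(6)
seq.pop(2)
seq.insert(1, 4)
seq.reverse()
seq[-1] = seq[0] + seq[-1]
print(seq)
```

seq[1] = seq[0]-seq[-1] = 5-1 = 4 → [5, 4, 1]
append 6 → [5, 4, 1, 6]
pop(2) removes 1 → [5, 4, 6]
insert 4 at 1 → [5, 4, 4, 6]
reverse → [6, 4, 4, 5]
seq[-1] = seq[0]+seq[-1] = 6+5 = 11 → [6, 4, 4, 11]

[6, 4, 4, 11]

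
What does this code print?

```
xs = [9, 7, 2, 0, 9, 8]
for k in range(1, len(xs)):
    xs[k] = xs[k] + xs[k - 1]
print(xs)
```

k=1: xs[1] = 7+9 = 16 → [9, 16, 2, 0, 9, 8]
k=2: xs[2] = 2+16 = 18 → [9, 16, 18, 0, 9, 8]
k=3: xs[3] = 0+18 = 18 → [9, 16, 18, 18, 9, 8]
k=4: xs[4] = 9+18 = 27 → [9, 16, 18, 18, 27, 8]
k=5: xs[5] = 8+27 = 35 → [9, 16, 18, 18, 27, 35]

[9, 16, 18, 18, 27, 35]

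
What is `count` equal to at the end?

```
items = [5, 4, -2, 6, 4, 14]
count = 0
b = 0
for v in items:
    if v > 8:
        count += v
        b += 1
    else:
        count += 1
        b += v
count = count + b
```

v=5: not >8, count = 0+1 = 1; b=5
v=4: not >8, count = 1+1 = 2; b=9
v=-2: not >8, count = 2+1 = 3; b=7
v=6: not >8, count = 3+1 = 4; b=13
v=4: not >8, count = 4+1 = 5; b=17
v=14: >8, count = 5+14 = 19; b=18
count+b = 19+18 = 37

37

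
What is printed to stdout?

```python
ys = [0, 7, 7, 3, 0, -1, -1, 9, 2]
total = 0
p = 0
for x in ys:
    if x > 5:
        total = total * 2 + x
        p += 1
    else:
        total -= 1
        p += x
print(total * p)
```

204

x=0: not >5, total = 0-1 = -1; p=0
x=7: >5, total = (-1)*2+7 = 5; p=1
x=7: >5, total = 5*2+7 = 17; p=2
x=3: not >5, total = 17-1 = 16; p=5
x=0: not >5, total = 16-1 = 15; p=5
x=-1: not >5, total = 15-1 = 14; p=4
x=-1: not >5, total = 14-1 = 13; p=3
x=9: >5, total = 13*2+9 = 35; p=4
x=2: not >5, total = 35-1 = 34; p=6
total*p = 34*6 = 204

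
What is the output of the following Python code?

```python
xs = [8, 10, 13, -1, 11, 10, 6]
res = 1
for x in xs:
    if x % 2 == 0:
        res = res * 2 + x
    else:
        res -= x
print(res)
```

54

x=8: even, res = 1*2+8 = 10
x=10: even, res = 10*2+10 = 30
x=13: not even, res = 30-13 = 17
x=-1: not even, res = 17-(-1) = 18
x=11: not even, res = 18-11 = 7
x=10: even, res = 7*2+10 = 24
x=6: even, res = 24*2+6 = 54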